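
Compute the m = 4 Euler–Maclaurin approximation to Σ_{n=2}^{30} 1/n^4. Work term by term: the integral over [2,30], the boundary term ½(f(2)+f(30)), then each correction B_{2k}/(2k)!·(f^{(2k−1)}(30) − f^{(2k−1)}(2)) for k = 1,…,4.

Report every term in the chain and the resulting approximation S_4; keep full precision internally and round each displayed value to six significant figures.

Integral: ∫_2^30 1/x^4 dx = 0.0416543.
Endpoint term: (f(2) + f(30))/2 = (0.0625000 + 1.23457e-06)/2 = 0.0312506.
Running total after boundary: 0.0729049.
Order-1 term: 1/12 · (-1.64609e-07 − (-0.125000)) = 0.0104167.
Partial sum through k=1: 0.0833216.
Order-2 term: −1/720 · (-5.48697e-09 − (-0.937500)) = -0.00130208.
Partial sum through k=2: 0.0820195.
Order-3 term: 1/30240 · (-3.41411e-10 − (-13.1250)) = 0.000434028.
Partial sum through k=3: 0.0824535.
Order-4 term: −1/1209600 · (-3.41411e-11 − (-295.312)) = -0.000244141.

S_4 ≈ 0.0822094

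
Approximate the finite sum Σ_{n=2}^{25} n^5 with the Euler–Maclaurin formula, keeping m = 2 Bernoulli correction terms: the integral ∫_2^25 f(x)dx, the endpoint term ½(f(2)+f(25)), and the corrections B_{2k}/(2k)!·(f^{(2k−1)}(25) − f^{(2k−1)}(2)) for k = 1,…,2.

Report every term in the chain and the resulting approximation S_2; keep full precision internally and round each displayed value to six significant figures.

∫_2^25 x^5 dx evaluates to 4.06901e+07.
Endpoint term: (f(2) + f(25))/2 = (32.0000 + 9.76562e+06)/2 = 4.88283e+06.
So far: 4.55729e+07.
Order-1 term: 1/12 · (1.95312e+06 − 80.0000) = 162754.
Partial sum through k=1: 4.57357e+07.
Order-2 term: −1/720 · (37500.0 − 240.000) = -51.7500.

S_2 ≈ 4.57356e+07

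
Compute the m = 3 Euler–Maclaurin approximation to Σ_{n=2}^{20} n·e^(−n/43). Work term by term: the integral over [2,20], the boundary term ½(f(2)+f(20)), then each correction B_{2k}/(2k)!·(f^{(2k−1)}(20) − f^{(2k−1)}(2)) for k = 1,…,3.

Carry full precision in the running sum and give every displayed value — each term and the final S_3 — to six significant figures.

S_3 ≈ 152.828

Integral: ∫_2^20 x·e^(−x/43) dx = 145.641.
½[f(2) + f(20)] = ½[1.90911 + 12.5612] = 7.23517.
So far: 152.876.
Correction k=1: B_{2}/2! · (f^{(1)}(20) − f^{(1)}(2)) = 1/12 · (0.335940 − 0.910156) = -0.0478513.
Running total after k=1: 152.828.
Correction k=2: B_{4}/4! · (f^{(3)}(20) − f^{(3)}(2)) = −1/720 · (0.000861041 − 0.00152475) = 9.21818e-07.
Running total after k=2: 152.828.
Correction k=3: B_{6}/6! · (f^{(5)}(20) − f^{(5)}(2)) = 1/30240 · (8.33096e-07 − 1.38305e-06) = -1.81863e-11.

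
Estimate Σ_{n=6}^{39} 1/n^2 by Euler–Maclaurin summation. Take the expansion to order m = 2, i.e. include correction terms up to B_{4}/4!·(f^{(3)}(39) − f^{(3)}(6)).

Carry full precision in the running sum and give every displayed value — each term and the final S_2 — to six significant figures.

S_2 ≈ 0.156008

∫_6^39 1/x^2 dx evaluates to 0.141026.
Boundary: ½(f(6) + f(39)) = ½(0.0277778 + 0.000657462) = 0.0142176.
So far: 0.155243.
k=1: B_{2}/(2)! × [f^{(1)}(39) − f^{(1)}(6)] = 1/12 × (-3.37160e-05 − (-0.00925926)) = 0.000768795.
Running total after k=1: 0.156012.
k=2: B_{4}/(4)! × [f^{(3)}(39) − f^{(3)}(6)] = −1/720 × (-2.66004e-07 − (-0.00308642)) = -4.28632e-06.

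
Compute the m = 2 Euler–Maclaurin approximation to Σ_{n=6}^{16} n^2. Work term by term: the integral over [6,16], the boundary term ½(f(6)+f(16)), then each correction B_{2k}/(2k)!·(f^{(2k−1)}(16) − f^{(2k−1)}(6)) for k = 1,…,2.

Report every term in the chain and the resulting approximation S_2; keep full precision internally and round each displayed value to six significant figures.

S_2 ≈ 1441.00

∫_6^16 x^2 dx evaluates to 1293.33.
Boundary: ½(f(6) + f(16)) = ½(36.0000 + 256.000) = 146.000.
Running total after boundary: 1439.33.
Order-1 term: 1/12 · (32.0000 − 12.0000) = 1.66667.
After k=1: 1441.00.
Order-2 term: −1/720 · (0.00000 − 0.00000) = 0.00000.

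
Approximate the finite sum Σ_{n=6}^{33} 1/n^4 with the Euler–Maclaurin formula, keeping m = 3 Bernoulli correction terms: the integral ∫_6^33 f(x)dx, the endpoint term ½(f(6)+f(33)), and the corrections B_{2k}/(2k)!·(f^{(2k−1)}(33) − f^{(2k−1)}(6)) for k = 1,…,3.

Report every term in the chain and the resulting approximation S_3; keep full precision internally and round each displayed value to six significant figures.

S_3 ≈ 0.00196244

∫_6^33 1/x^4 dx evaluates to 0.00153393.
Endpoint term: (f(6) + f(33))/2 = (0.000771605 + 8.43226e-07)/2 = 0.000386224.
So far: 0.00192016.
Correction k=1: B_{2}/2! · (f^{(1)}(33) − f^{(1)}(6)) = 1/12 · (-1.02209e-07 − (-0.000514403)) = 4.28584e-05.
Running total after k=1: 0.00196302.
Correction k=2: B_{4}/4! · (f^{(3)}(33) − f^{(3)}(6)) = −1/720 · (-2.81568e-09 − (-0.000428669)) = -5.95370e-07.
Running total after k=2: 0.00196242.
Correction k=3: B_{6}/6! · (f^{(5)}(33) − f^{(5)}(6)) = 1/30240 · (-1.44792e-10 − (-0.000666819)) = 2.20509e-08.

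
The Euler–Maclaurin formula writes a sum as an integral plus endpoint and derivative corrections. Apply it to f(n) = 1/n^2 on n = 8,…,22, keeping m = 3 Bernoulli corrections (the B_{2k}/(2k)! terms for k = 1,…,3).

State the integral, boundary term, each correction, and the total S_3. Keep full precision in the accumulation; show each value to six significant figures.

Integral: ∫_8^22 1/x^2 dx = 0.0795455.
Endpoint term: (f(8) + f(22))/2 = (0.0156250 + 0.00206612)/2 = 0.00884556.
So far: 0.0883910.
Order-1 term: 1/12 · (-0.000187829 − (-0.00390625)) = 0.000309868.
Running total after k=1: 0.0887009.
Order-2 term: −1/720 · (-4.65691e-06 − (-0.000732422)) = -1.01078e-06.
Running total after k=2: 0.0886999.
Order-3 term: 1/30240 · (-2.88651e-07 − (-0.000343323)) = 1.13437e-08.

S_3 ≈ 0.0886999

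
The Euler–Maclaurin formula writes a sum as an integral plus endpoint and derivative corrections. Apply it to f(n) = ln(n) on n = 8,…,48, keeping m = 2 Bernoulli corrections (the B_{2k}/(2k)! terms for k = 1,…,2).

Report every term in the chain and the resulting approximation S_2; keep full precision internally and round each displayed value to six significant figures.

S_2 ≈ 132.149

Integral: ∫_8^48 ln(x) dx = 129.182.
Endpoint term: (f(8) + f(48))/2 = (2.07944 + 3.87120)/2 = 2.97532.
Running total after boundary: 132.157.
k=1: B_{2}/(2)! × [f^{(1)}(48) − f^{(1)}(8)] = 1/12 × (0.0208333 − 0.125000) = -0.00868056.
Running total after k=1: 132.149.
k=2: B_{4}/(4)! × [f^{(3)}(48) − f^{(3)}(8)] = −1/720 × (1.80845e-05 − 0.00390625) = 5.40023e-06.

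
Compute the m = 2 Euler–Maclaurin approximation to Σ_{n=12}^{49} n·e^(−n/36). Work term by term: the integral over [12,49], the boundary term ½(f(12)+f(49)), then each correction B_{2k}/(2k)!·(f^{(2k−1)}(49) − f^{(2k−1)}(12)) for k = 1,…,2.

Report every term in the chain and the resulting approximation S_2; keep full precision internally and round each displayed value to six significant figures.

S_2 ≈ 464.189

The integral term ∫_12^49 x·e^(−x/36) dx = 453.656.
Endpoint term: (f(12) + f(49))/2 = (8.59838 + 12.5624)/2 = 10.5804.
Integral + boundary = 464.237.
Correction k=1: B_{2}/2! · (f^{(1)}(49) − f^{(1)}(12)) = 1/12 · (-0.0925801 − 0.477688) = -0.0475223.
After k=1: 464.189.
Correction k=2: B_{4}/4! · (f^{(3)}(49) − f^{(3)}(12)) = −1/720 · (0.000324206 − 0.00147434) = 1.59741e-06.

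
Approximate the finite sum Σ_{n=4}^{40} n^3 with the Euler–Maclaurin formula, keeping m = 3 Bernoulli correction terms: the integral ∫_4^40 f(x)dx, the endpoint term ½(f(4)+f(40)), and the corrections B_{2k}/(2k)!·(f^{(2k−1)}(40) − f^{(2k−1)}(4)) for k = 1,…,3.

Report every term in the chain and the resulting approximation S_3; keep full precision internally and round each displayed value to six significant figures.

S_3 ≈ 672364

Integral: ∫_4^40 x^3 dx = 639936.
½[f(4) + f(40)] = ½[64.0000 + 64000.0] = 32032.0.
Running total after boundary: 671968.
Correction k=1: B_{2}/2! · (f^{(1)}(40) − f^{(1)}(4)) = 1/12 · (4800.00 − 48.0000) = 396.000.
After k=1: 672364.
Correction k=2: B_{4}/4! · (f^{(3)}(40) − f^{(3)}(4)) = −1/720 · (6.00000 − 6.00000) = 0.00000.
After k=2: 672364.
Correction k=3: B_{6}/6! · (f^{(5)}(40) − f^{(5)}(4)) = 1/30240 · (0.00000 − 0.00000) = 0.00000.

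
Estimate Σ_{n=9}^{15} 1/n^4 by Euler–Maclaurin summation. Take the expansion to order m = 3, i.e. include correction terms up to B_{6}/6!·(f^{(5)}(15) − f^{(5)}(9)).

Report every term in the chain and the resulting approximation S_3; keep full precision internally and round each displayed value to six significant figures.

S_3 ≈ 0.000449739

The integral term ∫_9^15 1/x^4 dx = 0.000358482.
Boundary: ½(f(9) + f(15)) = ½(0.000152416 + 1.97531e-05) = 8.60844e-05.
So far: 0.000444566.
k=1: B_{2}/(2)! × [f^{(1)}(15) − f^{(1)}(9)] = 1/12 × (-5.26749e-06 − (-6.77404e-05)) = 5.20607e-06.
After k=1: 0.000449772.
k=2: B_{4}/(4)! × [f^{(3)}(15) − f^{(3)}(9)] = −1/720 × (-7.02332e-07 − (-2.50890e-05)) = -3.38704e-08.
After k=2: 0.000449739.
k=3: B_{6}/(6)! × [f^{(5)}(15) − f^{(5)}(9)] = 1/30240 × (-1.74803e-07 − (-1.73455e-05)) = 5.67814e-10.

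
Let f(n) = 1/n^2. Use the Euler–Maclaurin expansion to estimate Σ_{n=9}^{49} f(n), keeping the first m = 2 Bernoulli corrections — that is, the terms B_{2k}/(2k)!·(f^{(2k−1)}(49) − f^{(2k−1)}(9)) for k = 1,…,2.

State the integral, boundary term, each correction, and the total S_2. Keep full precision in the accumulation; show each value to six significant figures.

S_2 ≈ 0.0973107

Integral: ∫_9^49 1/x^2 dx = 0.0907029.
Endpoint term: (f(9) + f(49))/2 = (0.0123457 + 0.000416493)/2 = 0.00638109.
Running total after boundary: 0.0970840.
Correction k=1: B_{2}/2! · (f^{(1)}(49) − f^{(1)}(9)) = 1/12 · (-1.69997e-05 − (-0.00274348)) = 0.000227207.
After k=1: 0.0973112.
Correction k=2: B_{4}/4! · (f^{(3)}(49) − f^{(3)}(9)) = −1/720 · (-8.49632e-08 − (-0.000406442)) = -5.64385e-07.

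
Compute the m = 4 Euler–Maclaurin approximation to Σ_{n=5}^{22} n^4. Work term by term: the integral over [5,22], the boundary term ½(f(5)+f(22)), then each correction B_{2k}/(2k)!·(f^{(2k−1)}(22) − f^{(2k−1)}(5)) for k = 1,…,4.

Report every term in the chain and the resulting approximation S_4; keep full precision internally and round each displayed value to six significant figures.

Integral: ∫_5^22 x^4 dx = 1.03010e+06.
Boundary: ½(f(5) + f(22)) = ½(625.000 + 234256) = 117440.
Integral + boundary = 1.14754e+06.
k=1: B_{2}/(2)! × [f^{(1)}(22) − f^{(1)}(5)] = 1/12 × (42592.0 − 500.000) = 3507.67.
After k=1: 1.15105e+06.
k=2: B_{4}/(4)! × [f^{(3)}(22) − f^{(3)}(5)] = −1/720 × (528.000 − 120.000) = -0.566667.
After k=2: 1.15105e+06.
k=3: B_{6}/(6)! × [f^{(5)}(22) − f^{(5)}(5)] = 1/30240 × (0.00000 − 0.00000) = 0.00000.
After k=3: 1.15105e+06.
k=4: B_{8}/(8)! × [f^{(7)}(22) − f^{(7)}(5)] = −1/1209600 × (0.00000 − 0.00000) = 0.00000.

S_4 ≈ 1.15105e+06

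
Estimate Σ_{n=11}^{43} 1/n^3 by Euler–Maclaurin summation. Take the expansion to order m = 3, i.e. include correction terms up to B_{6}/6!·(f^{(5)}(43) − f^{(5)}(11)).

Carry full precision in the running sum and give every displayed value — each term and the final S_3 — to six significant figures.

S_3 ≈ 0.00426072

∫_11^43 1/x^3 dx evaluates to 0.00386181.
Boundary: ½(f(11) + f(43)) = ½(0.000751315 + 1.25775e-05) = 0.000381946.
So far: 0.00424376.
Order-1 term: 1/12 · (-8.77501e-07 − (-0.000204904)) = 1.70022e-05.
Partial sum through k=1: 0.00426076.
Order-2 term: −1/720 · (-9.49162e-09 − (-3.38684e-05)) = -4.70263e-08.
Partial sum through k=2: 0.00426072.
Order-3 term: 1/30240 · (-2.15602e-10 − (-1.17560e-05)) = 3.88749e-10.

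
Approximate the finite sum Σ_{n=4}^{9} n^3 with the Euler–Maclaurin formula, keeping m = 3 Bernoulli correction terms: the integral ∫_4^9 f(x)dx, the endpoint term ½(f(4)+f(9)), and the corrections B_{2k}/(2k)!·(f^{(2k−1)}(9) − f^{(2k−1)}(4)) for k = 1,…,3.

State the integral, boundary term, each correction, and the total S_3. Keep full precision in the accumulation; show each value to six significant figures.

∫_4^9 x^3 dx evaluates to 1576.25.
Endpoint term: (f(4) + f(9))/2 = (64.0000 + 729.000)/2 = 396.500.
Running total after boundary: 1972.75.
Order-1 term: 1/12 · (243.000 − 48.0000) = 16.2500.
Running total after k=1: 1989.00.
Order-2 term: −1/720 · (6.00000 − 6.00000) = 0.00000.
Running total after k=2: 1989.00.
Order-3 term: 1/30240 · (0.00000 − 0.00000) = 0.00000.

S_3 ≈ 1989.00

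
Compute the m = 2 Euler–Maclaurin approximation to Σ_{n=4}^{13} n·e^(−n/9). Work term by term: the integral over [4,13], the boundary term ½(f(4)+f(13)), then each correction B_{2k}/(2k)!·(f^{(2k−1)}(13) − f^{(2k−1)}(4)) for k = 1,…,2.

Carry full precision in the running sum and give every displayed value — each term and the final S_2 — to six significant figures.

Integral: ∫_4^13 x·e^(−x/9) dx = 28.3144.
Boundary: ½(f(4) + f(13)) = ½(2.56472 + 3.06640) = 2.81556.
Running total after boundary: 31.1300.
k=1: B_{2}/(2)! × [f^{(1)}(13) − f^{(1)}(4)] = 1/12 × (-0.104834 − 0.356211) = -0.0384205.
Running total after k=1: 31.0916.
k=2: B_{4}/(4)! × [f^{(3)}(13) − f^{(3)}(4)] = −1/720 × (0.00452988 − 0.0202293) = 2.18047e-05.

S_2 ≈ 31.0916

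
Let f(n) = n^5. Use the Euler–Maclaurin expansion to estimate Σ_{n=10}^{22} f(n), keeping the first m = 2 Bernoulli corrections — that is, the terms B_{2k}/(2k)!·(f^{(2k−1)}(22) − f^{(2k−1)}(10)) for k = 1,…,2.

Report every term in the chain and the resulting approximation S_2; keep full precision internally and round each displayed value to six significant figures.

Integral: ∫_10^22 x^5 dx = 1.87300e+07.
Boundary: ½(f(10) + f(22)) = ½(100000 + 5.15363e+06) = 2.62682e+06.
Integral + boundary = 2.13568e+07.
Correction k=1: B_{2}/2! · (f^{(1)}(22) − f^{(1)}(10)) = 1/12 · (1.17128e+06 − 50000.0) = 93440.0.
Partial sum through k=1: 2.14502e+07.
Correction k=2: B_{4}/4! · (f^{(3)}(22) − f^{(3)}(10)) = −1/720 · (29040.0 − 6000.00) = -32.0000.

S_2 ≈ 2.14502e+07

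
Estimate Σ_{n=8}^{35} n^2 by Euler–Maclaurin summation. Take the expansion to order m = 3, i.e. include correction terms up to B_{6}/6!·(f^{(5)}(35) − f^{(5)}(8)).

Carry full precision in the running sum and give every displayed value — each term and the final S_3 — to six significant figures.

S_3 ≈ 14770.0

Integral: ∫_8^35 x^2 dx = 14121.0.
½[f(8) + f(35)] = ½[64.0000 + 1225.00] = 644.500.
So far: 14765.5.
Order-1 term: 1/12 · (70.0000 − 16.0000) = 4.50000.
After k=1: 14770.0.
Order-2 term: −1/720 · (0.00000 − 0.00000) = 0.00000.
After k=2: 14770.0.
Order-3 term: 1/30240 · (0.00000 − 0.00000) = 0.00000.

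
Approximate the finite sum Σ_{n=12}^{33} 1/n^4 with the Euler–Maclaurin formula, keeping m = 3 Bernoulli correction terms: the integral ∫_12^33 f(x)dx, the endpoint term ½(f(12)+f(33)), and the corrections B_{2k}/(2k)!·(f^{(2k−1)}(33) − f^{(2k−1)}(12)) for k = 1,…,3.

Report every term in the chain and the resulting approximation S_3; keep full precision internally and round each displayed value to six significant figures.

Integral: ∫_12^33 1/x^4 dx = 0.000183626.
Endpoint term: (f(12) + f(33))/2 = (4.82253e-05 + 8.43226e-07)/2 = 2.45343e-05.
Running total after boundary: 0.000208160.
Correction k=1: B_{2}/2! · (f^{(1)}(33) − f^{(1)}(12)) = 1/12 · (-1.02209e-07 − (-1.60751e-05)) = 1.33107e-06.
Running total after k=1: 0.000209491.
Correction k=2: B_{4}/4! · (f^{(3)}(33) − f^{(3)}(12)) = −1/720 · (-2.81568e-09 − (-3.34898e-06)) = -4.64745e-09.
Running total after k=2: 0.000209486.
Correction k=3: B_{6}/6! · (f^{(5)}(33) − f^{(5)}(12)) = 1/30240 · (-1.44792e-10 − (-1.30238e-06)) = 4.30634e-11.

S_3 ≈ 0.000209486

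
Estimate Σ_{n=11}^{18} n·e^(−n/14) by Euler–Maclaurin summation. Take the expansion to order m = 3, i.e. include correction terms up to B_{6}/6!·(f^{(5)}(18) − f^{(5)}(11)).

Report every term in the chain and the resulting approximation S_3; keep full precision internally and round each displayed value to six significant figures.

∫_11^18 x·e^(−x/14) dx evaluates to 35.6769.
Endpoint term: (f(11) + f(18))/2 = (5.01373 + 4.97615)/2 = 4.99494.
So far: 40.6719.
Correction k=1: B_{2}/2! · (f^{(1)}(18) − f^{(1)}(11)) = 1/12 · (-0.0789866 − 0.0976701) = -0.0147214.
Partial sum through k=1: 40.6572.
Correction k=2: B_{4}/4! · (f^{(3)}(18) − f^{(3)}(11)) = −1/720 · (0.00241796 − 0.00514928) = 3.79350e-06.
Partial sum through k=2: 40.6572.
Correction k=3: B_{6}/6! · (f^{(5)}(18) − f^{(5)}(11)) = 1/30240 · (2.67291e-05 − 5.00012e-05) = -7.69580e-10.

S_3 ≈ 40.6572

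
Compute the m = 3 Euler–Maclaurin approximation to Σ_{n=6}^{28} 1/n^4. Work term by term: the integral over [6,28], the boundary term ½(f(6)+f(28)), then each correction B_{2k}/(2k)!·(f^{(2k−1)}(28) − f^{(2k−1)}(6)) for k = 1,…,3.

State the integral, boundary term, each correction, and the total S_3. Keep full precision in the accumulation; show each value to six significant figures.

The integral term ∫_6^28 1/x^4 dx = 0.00152803.
Boundary: ½(f(6) + f(28)) = ½(0.000771605 + 1.62693e-06) = 0.000386616.
Running total after boundary: 0.00191464.
Correction k=1: B_{2}/2! · (f^{(1)}(28) − f^{(1)}(6)) = 1/12 · (-2.32418e-07 − (-0.000514403)) = 4.28476e-05.
Running total after k=1: 0.00195749.
Correction k=2: B_{4}/4! · (f^{(3)}(28) − f^{(3)}(6)) = −1/720 · (-8.89355e-09 − (-0.000428669)) = -5.95362e-07.
Running total after k=2: 0.00195689.
Correction k=3: B_{6}/6! · (f^{(5)}(28) − f^{(5)}(6)) = 1/30240 · (-6.35253e-10 − (-0.000666819)) = 2.20509e-08.

S_3 ≈ 0.00195692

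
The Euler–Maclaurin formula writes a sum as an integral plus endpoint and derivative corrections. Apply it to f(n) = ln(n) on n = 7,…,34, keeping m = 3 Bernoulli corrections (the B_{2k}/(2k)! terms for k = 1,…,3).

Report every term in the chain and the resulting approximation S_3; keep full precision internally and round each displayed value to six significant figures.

S_3 ≈ 82.0016

Integral: ∫_7^34 ln(x) dx = 79.2749.
½[f(7) + f(34)] = ½[1.94591 + 3.52636] = 2.73614.
Running total after boundary: 82.0110.
Correction k=1: B_{2}/2! · (f^{(1)}(34) − f^{(1)}(7)) = 1/12 · (0.0294118 − 0.142857) = -0.00945378.
After k=1: 82.0016.
Correction k=2: B_{4}/4! · (f^{(3)}(34) − f^{(3)}(7)) = −1/720 · (5.08854e-05 − 0.00583090) = 8.02780e-06.
After k=2: 82.0016.
Correction k=3: B_{6}/6! · (f^{(5)}(34) − f^{(5)}(7)) = 1/30240 · (5.28222e-07 − 0.00142798) = -4.72040e-08.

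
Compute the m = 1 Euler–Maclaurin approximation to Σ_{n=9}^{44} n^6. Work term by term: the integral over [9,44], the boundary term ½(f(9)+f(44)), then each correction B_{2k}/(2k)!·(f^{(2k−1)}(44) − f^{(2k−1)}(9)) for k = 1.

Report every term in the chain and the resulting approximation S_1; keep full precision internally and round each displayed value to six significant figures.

S_1 ≈ 4.93213e+10

∫_9^44 x^6 dx evaluates to 4.56104e+10.
Boundary: ½(f(9) + f(44)) = ½(531441 + 7.25631e+09) = 3.62842e+09.
Integral + boundary = 4.92389e+10.
Correction k=1: B_{2}/2! · (f^{(1)}(44) − f^{(1)}(9)) = 1/12 · (9.89497e+08 − 354294) = 8.24286e+07.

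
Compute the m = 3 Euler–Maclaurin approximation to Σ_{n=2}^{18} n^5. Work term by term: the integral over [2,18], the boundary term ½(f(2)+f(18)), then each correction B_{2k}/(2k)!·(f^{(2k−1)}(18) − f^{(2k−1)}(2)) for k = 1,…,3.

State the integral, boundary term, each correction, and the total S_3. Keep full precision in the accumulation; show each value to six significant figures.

Integral: ∫_2^18 x^5 dx = 5.66869e+06.
½[f(2) + f(18)] = ½[32.0000 + 1.88957e+06] = 944800.
Running total after boundary: 6.61349e+06.
k=1: B_{2}/(2)! × [f^{(1)}(18) − f^{(1)}(2)] = 1/12 × (524880 − 80.0000) = 43733.3.
Partial sum through k=1: 6.65723e+06.
k=2: B_{4}/(4)! × [f^{(3)}(18) − f^{(3)}(2)] = −1/720 × (19440.0 − 240.000) = -26.6667.
Partial sum through k=2: 6.65720e+06.
k=3: B_{6}/(6)! × [f^{(5)}(18) − f^{(5)}(2)] = 1/30240 × (120.000 − 120.000) = 0.00000.

S_3 ≈ 6.65720e+06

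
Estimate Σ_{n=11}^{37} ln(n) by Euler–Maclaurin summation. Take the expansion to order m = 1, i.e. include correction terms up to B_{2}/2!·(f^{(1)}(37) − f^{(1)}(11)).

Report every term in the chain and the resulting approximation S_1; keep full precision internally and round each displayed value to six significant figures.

S_1 ≈ 84.2262

∫_11^37 ln(x) dx evaluates to 81.2271.
½[f(11) + f(37)] = ½[2.39790 + 3.61092] = 3.00441.
Running total after boundary: 84.2315.
k=1: B_{2}/(2)! × [f^{(1)}(37) − f^{(1)}(11)] = 1/12 × (0.0270270 − 0.0909091) = -0.00532351.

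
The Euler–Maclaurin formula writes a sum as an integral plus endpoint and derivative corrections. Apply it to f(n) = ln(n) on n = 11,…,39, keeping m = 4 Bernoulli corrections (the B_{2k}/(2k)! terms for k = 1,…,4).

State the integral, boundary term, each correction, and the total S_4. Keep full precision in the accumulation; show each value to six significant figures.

Integral: ∫_11^39 ln(x) dx = 88.5021.
½[f(11) + f(39)] = ½[2.39790 + 3.66356] = 3.03073.
Running total after boundary: 91.5328.
Correction k=1: B_{2}/2! · (f^{(1)}(39) − f^{(1)}(11)) = 1/12 · (0.0256410 − 0.0909091) = -0.00543901.
After k=1: 91.5273.
Correction k=2: B_{4}/4! · (f^{(3)}(39) − f^{(3)}(11)) = −1/720 · (3.37160e-05 − 0.00150263) = 2.04016e-06.
After k=2: 91.5273.
Correction k=3: B_{6}/6! · (f^{(5)}(39) − f^{(5)}(11)) = 1/30240 · (2.66004e-07 − 0.000149021) = -4.91915e-09.
After k=3: 91.5273.
Correction k=4: B_{8}/8! · (f^{(7)}(39) − f^{(7)}(11)) = −1/1209600 · (5.24663e-09 − 3.69474e-05) = 3.05408e-11.

S_4 ≈ 91.5273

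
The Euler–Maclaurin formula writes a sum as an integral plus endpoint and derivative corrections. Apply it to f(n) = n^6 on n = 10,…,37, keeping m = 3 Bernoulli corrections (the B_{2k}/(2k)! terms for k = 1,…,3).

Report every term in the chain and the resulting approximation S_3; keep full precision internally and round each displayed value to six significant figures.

S_3 ≈ 1.48782e+10

∫_10^37 x^6 dx evaluates to 1.35603e+10.
Boundary: ½(f(10) + f(37)) = ½(1.00000e+06 + 2.56573e+09) = 1.28336e+09.
So far: 1.48436e+10.
Order-1 term: 1/12 · (4.16064e+08 − 600000) = 3.46220e+07.
Running total after k=1: 1.48783e+10.
Order-2 term: −1/720 · (6.07836e+06 − 120000) = -8275.50.
Running total after k=2: 1.48782e+10.
Order-3 term: 1/30240 · (26640.0 − 7200.00) = 0.642857.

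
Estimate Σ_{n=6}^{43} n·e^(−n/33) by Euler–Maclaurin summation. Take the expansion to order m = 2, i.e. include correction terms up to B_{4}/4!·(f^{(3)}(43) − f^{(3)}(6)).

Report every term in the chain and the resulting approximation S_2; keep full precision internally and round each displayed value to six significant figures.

S_2 ≈ 399.878

Integral: ∫_6^43 x·e^(−x/33) dx = 391.598.
Endpoint term: (f(6) + f(43))/2 = (5.00252 + 11.6834)/2 = 8.34296.
Running total after boundary: 399.941.
k=1: B_{2}/(2)! × [f^{(1)}(43) − f^{(1)}(6)] = 1/12 × (-0.0823355 − 0.682161) = -0.0637081.
Partial sum through k=1: 399.878.
k=2: B_{4}/(4)! × [f^{(3)}(43) − f^{(3)}(6)] = −1/720 × (0.000423397 − 0.00215764) = 2.40867e-06.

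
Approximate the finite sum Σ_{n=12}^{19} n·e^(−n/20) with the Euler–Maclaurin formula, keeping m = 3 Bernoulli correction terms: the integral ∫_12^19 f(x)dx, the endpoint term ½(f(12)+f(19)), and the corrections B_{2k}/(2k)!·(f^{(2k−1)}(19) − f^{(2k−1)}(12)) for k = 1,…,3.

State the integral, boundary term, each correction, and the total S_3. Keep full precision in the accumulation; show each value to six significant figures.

S_3 ≈ 56.5317

Integral: ∫_12^19 x·e^(−x/20) dx = 49.5814.
Boundary: ½(f(12) + f(19)) = ½(6.58574 + 7.34808) = 6.96691.
Integral + boundary = 56.5484.
Order-1 term: 1/12 · (0.0193371 − 0.219525) = -0.0166823.
Partial sum through k=1: 56.5317.
Order-2 term: −1/720 · (0.00198205 − 0.00329287) = 1.82059e-06.
Partial sum through k=2: 56.5317.
Order-3 term: 1/30240 · (9.78938e-06 − 1.50923e-05) = -1.75362e-10.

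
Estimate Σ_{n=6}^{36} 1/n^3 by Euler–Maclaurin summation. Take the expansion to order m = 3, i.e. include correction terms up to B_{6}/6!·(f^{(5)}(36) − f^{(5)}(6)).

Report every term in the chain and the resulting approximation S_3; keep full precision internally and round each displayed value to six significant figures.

S_3 ≈ 0.0160196

∫_6^36 1/x^3 dx evaluates to 0.0135031.
½[f(6) + f(36)] = ½[0.00462963 + 2.14335e-05] = 0.00232553.
Integral + boundary = 0.0158286.
Correction k=1: B_{2}/2! · (f^{(1)}(36) − f^{(1)}(6)) = 1/12 · (-1.78612e-06 − (-0.00231481)) = 0.000192752.
After k=1: 0.0160214.
Correction k=2: B_{4}/4! · (f^{(3)}(36) − f^{(3)}(6)) = −1/720 · (-2.75636e-08 − (-0.00128601)) = -1.78608e-06.
After k=2: 0.0160196.
Correction k=3: B_{6}/6! · (f^{(5)}(36) − f^{(5)}(6)) = 1/30240 · (-8.93265e-10 − (-0.00150034)) = 4.96145e-08.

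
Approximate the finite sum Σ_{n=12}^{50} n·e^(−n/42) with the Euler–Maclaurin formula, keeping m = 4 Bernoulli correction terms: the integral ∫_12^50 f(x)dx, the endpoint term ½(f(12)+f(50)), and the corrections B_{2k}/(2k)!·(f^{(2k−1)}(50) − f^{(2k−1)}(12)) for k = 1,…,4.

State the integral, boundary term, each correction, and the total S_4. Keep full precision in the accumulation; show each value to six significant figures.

The integral term ∫_12^50 x·e^(−x/42) dx = 529.399.
Boundary: ½(f(12) + f(50)) = ½(9.01773 + 15.2038) = 12.1108.
So far: 541.510.
k=1: B_{2}/(2)! × [f^{(1)}(50) − f^{(1)}(12)] = 1/12 × (-0.0579193 − 0.536769) = -0.0495574.
Running total after k=1: 541.460.
k=2: B_{4}/(4)! × [f^{(3)}(50) − f^{(3)}(12)] = −1/720 × (0.000311924 − 0.00115631) = 1.17275e-06.
Running total after k=2: 541.460.
k=3: B_{6}/(6)! × [f^{(5)}(50) − f^{(5)}(12)] = 1/30240 × (3.72269e-07 − 1.13850e-06) = -2.53385e-11.
Running total after k=3: 541.460.
k=4: B_{8}/(8)! × [f^{(7)}(50) − f^{(7)}(12)] = −1/1209600 × (3.21831e-10 − 9.19221e-10) = 4.93874e-16.

S_4 ≈ 541.460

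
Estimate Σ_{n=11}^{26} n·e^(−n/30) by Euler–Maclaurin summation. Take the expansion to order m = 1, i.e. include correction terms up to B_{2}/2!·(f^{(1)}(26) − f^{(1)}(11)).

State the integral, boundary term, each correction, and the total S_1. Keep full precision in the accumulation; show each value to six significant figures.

∫_11^26 x·e^(−x/30) dx evaluates to 146.251.
½[f(11) + f(26)] = ½[7.62345 + 10.9291] = 9.27628.
Running total after boundary: 155.528.
Correction k=1: B_{2}/2! · (f^{(1)}(26) − f^{(1)}(11)) = 1/12 · (0.0560467 − 0.438926) = -0.0319066.

S_1 ≈ 155.496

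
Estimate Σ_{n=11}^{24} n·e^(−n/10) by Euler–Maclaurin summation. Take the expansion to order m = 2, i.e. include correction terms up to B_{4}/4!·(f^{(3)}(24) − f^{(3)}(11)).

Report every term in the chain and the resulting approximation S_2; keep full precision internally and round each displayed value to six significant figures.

S_2 ≈ 41.9704

∫_11^24 x·e^(−x/10) dx evaluates to 39.0588.
Endpoint term: (f(11) + f(24))/2 = (3.66158 + 2.17723)/2 = 2.91941.
Running total after boundary: 41.9782.
Correction k=1: B_{2}/2! · (f^{(1)}(24) − f^{(1)}(11)) = 1/12 · (-0.127005 − (-0.0332871)) = -0.00780984.
After k=1: 41.9704.
Correction k=2: B_{4}/4! · (f^{(3)}(24) − f^{(3)}(11)) = −1/720 · (0.000544308 − 0.00632455) = 8.02812e-06.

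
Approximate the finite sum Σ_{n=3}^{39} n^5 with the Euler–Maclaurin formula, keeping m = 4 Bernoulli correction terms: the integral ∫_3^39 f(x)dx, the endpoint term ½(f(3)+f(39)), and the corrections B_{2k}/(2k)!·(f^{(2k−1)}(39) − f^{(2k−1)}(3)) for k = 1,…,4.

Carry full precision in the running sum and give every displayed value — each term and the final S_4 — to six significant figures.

The integral term ∫_3^39 x^5 dx = 5.86457e+08.
Endpoint term: (f(3) + f(39))/2 = (243.000 + 9.02242e+07)/2 = 4.51122e+07.
Integral + boundary = 6.31569e+08.
Correction k=1: B_{2}/2! · (f^{(1)}(39) − f^{(1)}(3)) = 1/12 · (1.15672e+07 − 405.000) = 963900.
Partial sum through k=1: 6.32533e+08.
Correction k=2: B_{4}/4! · (f^{(3)}(39) − f^{(3)}(3)) = −1/720 · (91260.0 − 540.000) = -126.000.
Partial sum through k=2: 6.32533e+08.
Correction k=3: B_{6}/6! · (f^{(5)}(39) − f^{(5)}(3)) = 1/30240 · (120.000 − 120.000) = 0.00000.
Partial sum through k=3: 6.32533e+08.
Correction k=4: B_{8}/8! · (f^{(7)}(39) − f^{(7)}(3)) = −1/1209600 · (0.00000 − 0.00000) = 0.00000.

S_4 ≈ 6.32533e+08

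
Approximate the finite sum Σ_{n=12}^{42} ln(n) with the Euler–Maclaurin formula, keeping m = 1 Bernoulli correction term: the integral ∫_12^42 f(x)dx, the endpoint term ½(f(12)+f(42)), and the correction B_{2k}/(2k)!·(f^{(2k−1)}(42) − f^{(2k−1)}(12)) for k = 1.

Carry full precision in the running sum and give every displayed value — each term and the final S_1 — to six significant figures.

S_1 ≈ 100.270

∫_12^42 ln(x) dx evaluates to 97.1632.
Endpoint term: (f(12) + f(42))/2 = (2.48491 + 3.73767)/2 = 3.11129.
Running total after boundary: 100.275.
k=1: B_{2}/(2)! × [f^{(1)}(42) − f^{(1)}(12)] = 1/12 × (0.0238095 − 0.0833333) = -0.00496032.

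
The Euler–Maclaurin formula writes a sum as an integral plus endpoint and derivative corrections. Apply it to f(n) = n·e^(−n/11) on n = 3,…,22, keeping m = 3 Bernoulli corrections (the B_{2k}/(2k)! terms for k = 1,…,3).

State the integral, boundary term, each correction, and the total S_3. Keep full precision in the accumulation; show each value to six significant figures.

Integral: ∫_3^22 x·e^(−x/11) dx = 68.1136.
½[f(3) + f(22)] = ½[2.28390 + 2.97738] = 2.63064.
Integral + boundary = 70.7442.
Correction k=1: B_{2}/2! · (f^{(1)}(22) − f^{(1)}(3)) = 1/12 · (-0.135335 − 0.553673) = -0.0574174.
Running total after k=1: 70.6868.
Correction k=2: B_{4}/4! · (f^{(3)}(22) − f^{(3)}(3)) = −1/720 · (0.00111847 − 0.0171593) = 2.22789e-05.
Running total after k=2: 70.6868.
Correction k=3: B_{6}/6! · (f^{(5)}(22) − f^{(5)}(3)) = 1/30240 · (2.77307e-05 − 0.000245808) = -7.21155e-09.

S_3 ≈ 70.6868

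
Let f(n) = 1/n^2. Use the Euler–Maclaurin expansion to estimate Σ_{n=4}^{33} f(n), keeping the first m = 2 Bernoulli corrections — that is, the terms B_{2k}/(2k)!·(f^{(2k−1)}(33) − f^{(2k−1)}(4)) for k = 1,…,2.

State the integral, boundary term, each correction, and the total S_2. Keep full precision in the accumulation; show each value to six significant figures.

S_2 ≈ 0.253973

The integral term ∫_4^33 1/x^2 dx = 0.219697.
½[f(4) + f(33)] = ½[0.0625000 + 0.000918274] = 0.0317091.
Running total after boundary: 0.251406.
Correction k=1: B_{2}/2! · (f^{(1)}(33) − f^{(1)}(4)) = 1/12 · (-5.56529e-05 − (-0.0312500)) = 0.00259953.
After k=1: 0.254006.
Correction k=2: B_{4}/4! · (f^{(3)}(33) − f^{(3)}(4)) = −1/720 · (-6.13256e-07 − (-0.0234375)) = -3.25512e-05.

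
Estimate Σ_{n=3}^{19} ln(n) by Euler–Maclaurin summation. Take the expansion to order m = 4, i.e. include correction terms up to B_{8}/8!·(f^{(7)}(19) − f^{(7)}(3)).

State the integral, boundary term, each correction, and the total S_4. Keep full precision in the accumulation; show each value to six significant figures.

S_4 ≈ 38.6467

∫_3^19 ln(x) dx evaluates to 36.6485.
Endpoint term: (f(3) + f(19))/2 = (1.09861 + 2.94444)/2 = 2.02153.
So far: 38.6700.
k=1: B_{2}/(2)! × [f^{(1)}(19) − f^{(1)}(3)] = 1/12 × (0.0526316 − 0.333333) = -0.0233918.
Running total after k=1: 38.6466.
k=2: B_{4}/(4)! × [f^{(3)}(19) − f^{(3)}(3)] = −1/720 × (0.000291588 − 0.0740741) = 0.000102476.
Running total after k=2: 38.6467.
k=3: B_{6}/(6)! × [f^{(5)}(19) − f^{(5)}(3)] = 1/30240 × (9.69267e-06 − 0.0987654) = -3.26573e-06.
Running total after k=3: 38.6467.
k=4: B_{8}/(8)! × [f^{(7)}(19) − f^{(7)}(3)] = −1/1209600 × (8.05485e-07 − 0.329218) = 2.72170e-07.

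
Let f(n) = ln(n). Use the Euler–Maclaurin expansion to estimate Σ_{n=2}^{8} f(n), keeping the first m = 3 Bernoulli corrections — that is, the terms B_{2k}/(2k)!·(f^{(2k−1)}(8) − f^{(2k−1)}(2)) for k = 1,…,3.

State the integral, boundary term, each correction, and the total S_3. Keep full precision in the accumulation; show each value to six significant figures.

∫_2^8 ln(x) dx evaluates to 9.24924.
Endpoint term: (f(2) + f(8))/2 = (0.693147 + 2.07944)/2 = 1.38629.
So far: 10.6355.
Correction k=1: B_{2}/2! · (f^{(1)}(8) − f^{(1)}(2)) = 1/12 · (0.125000 − 0.500000) = -0.0312500.
Partial sum through k=1: 10.6043.
Correction k=2: B_{4}/4! · (f^{(3)}(8) − f^{(3)}(2)) = −1/720 · (0.00390625 − 0.250000) = 0.000341797.
Partial sum through k=2: 10.6046.
Correction k=3: B_{6}/6! · (f^{(5)}(8) − f^{(5)}(2)) = 1/30240 · (0.000732422 − 0.750000) = -2.47774e-05.

S_3 ≈ 10.6046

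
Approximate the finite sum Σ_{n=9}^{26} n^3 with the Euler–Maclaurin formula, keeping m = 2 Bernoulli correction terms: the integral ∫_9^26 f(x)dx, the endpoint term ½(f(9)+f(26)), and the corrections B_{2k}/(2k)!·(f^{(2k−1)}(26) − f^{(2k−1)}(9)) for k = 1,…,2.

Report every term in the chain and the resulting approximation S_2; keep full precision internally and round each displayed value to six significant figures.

Integral: ∫_9^26 x^3 dx = 112604.
½[f(9) + f(26)] = ½[729.000 + 17576.0] = 9152.50.
Running total after boundary: 121756.
k=1: B_{2}/(2)! × [f^{(1)}(26) − f^{(1)}(9)] = 1/12 × (2028.00 − 243.000) = 148.750.
Running total after k=1: 121905.
k=2: B_{4}/(4)! × [f^{(3)}(26) − f^{(3)}(9)] = −1/720 × (6.00000 − 6.00000) = 0.00000.

S_2 ≈ 121905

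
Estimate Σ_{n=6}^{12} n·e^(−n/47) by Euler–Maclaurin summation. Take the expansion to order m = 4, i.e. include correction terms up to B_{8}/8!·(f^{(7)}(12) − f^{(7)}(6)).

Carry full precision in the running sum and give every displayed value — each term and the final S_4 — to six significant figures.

The integral term ∫_6^12 x·e^(−x/47) dx = 44.3033.
½[f(6) + f(12)] = ½[5.28092 + 9.29603] = 7.28847.
Integral + boundary = 51.5917.
Order-1 term: 1/12 · (0.576881 − 0.767793) = -0.0159093.
Running total after k=1: 51.5758.
Order-2 term: −1/720 · (0.000962526 − 0.00114445) = 2.52678e-07.
Running total after k=2: 51.5758.
Order-3 term: 1/30240 · (7.53237e-07 − 8.78829e-07) = -4.15316e-12.
Running total after k=3: 51.5758.
Order-4 term: −1/1209600 · (4.84720e-10 − 5.61146e-10) = 6.31830e-17.

S_4 ≈ 51.5758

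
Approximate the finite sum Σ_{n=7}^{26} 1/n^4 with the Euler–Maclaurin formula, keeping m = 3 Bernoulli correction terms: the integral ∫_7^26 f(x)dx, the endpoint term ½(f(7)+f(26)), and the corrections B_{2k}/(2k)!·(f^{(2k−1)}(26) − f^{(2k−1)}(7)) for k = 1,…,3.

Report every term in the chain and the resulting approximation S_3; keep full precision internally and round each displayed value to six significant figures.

S_3 ≈ 0.00118180

Integral: ∫_7^26 1/x^4 dx = 0.000952852.
Endpoint term: (f(7) + f(26))/2 = (0.000416493 + 2.18830e-06)/2 = 0.000209341.
So far: 0.00116219.
k=1: B_{2}/(2)! × [f^{(1)}(26) − f^{(1)}(7)] = 1/12 × (-3.36661e-07 − (-0.000237996)) = 1.98050e-05.
Running total after k=1: 0.00118200.
k=2: B_{4}/(4)! × [f^{(3)}(26) − f^{(3)}(7)] = −1/720 × (-1.49406e-08 − (-0.000145712)) = -2.02357e-07.
Running total after k=2: 0.00118180.
k=3: B_{6}/(6)! × [f^{(5)}(26) − f^{(5)}(7)] = 1/30240 × (-1.23768e-09 − (-0.000166528)) = 5.50683e-09.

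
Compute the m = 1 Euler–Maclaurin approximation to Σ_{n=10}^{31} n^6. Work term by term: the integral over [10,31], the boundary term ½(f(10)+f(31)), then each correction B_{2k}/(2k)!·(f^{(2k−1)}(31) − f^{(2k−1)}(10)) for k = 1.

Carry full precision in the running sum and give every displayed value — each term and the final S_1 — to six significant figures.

S_1 ≈ 4.38746e+09

∫_10^31 x^6 dx evaluates to 3.92894e+09.
Boundary: ½(f(10) + f(31)) = ½(1.00000e+06 + 8.87504e+08) = 4.44252e+08.
Running total after boundary: 4.37320e+09.
Order-1 term: 1/12 · (1.71775e+08 − 600000) = 1.42646e+07.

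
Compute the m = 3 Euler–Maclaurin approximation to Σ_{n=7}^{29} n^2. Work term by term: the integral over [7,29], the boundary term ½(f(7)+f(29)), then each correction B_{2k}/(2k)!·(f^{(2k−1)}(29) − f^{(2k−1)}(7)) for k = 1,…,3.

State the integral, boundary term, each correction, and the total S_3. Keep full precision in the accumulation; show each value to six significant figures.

S_3 ≈ 8464.00

Integral: ∫_7^29 x^2 dx = 8015.33.
Endpoint term: (f(7) + f(29))/2 = (49.0000 + 841.000)/2 = 445.000.
Running total after boundary: 8460.33.
Correction k=1: B_{2}/2! · (f^{(1)}(29) − f^{(1)}(7)) = 1/12 · (58.0000 − 14.0000) = 3.66667.
Running total after k=1: 8464.00.
Correction k=2: B_{4}/4! · (f^{(3)}(29) − f^{(3)}(7)) = −1/720 · (0.00000 − 0.00000) = 0.00000.
Running total after k=2: 8464.00.
Correction k=3: B_{6}/6! · (f^{(5)}(29) − f^{(5)}(7)) = 1/30240 · (0.00000 − 0.00000) = 0.00000.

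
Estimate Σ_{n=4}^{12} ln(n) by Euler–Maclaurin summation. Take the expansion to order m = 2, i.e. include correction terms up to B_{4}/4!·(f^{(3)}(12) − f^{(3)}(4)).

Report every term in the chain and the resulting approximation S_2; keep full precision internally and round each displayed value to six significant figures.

Integral: ∫_4^12 ln(x) dx = 16.2737.
Endpoint term: (f(4) + f(12))/2 = (1.38629 + 2.48491)/2 = 1.93560.
Integral + boundary = 18.2093.
Correction k=1: B_{2}/2! · (f^{(1)}(12) − f^{(1)}(4)) = 1/12 · (0.0833333 − 0.250000) = -0.0138889.
Partial sum through k=1: 18.1954.
Correction k=2: B_{4}/4! · (f^{(3)}(12) − f^{(3)}(4)) = −1/720 · (0.00115741 − 0.0312500) = 4.17953e-05.

S_2 ≈ 18.1955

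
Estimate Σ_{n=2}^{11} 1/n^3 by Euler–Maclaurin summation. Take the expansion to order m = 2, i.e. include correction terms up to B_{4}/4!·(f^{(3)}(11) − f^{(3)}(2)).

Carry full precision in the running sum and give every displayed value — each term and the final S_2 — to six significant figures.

Integral: ∫_2^11 1/x^3 dx = 0.120868.
Endpoint term: (f(2) + f(11))/2 = (0.125000 + 0.000751315)/2 = 0.0628757.
Integral + boundary = 0.183743.
k=1: B_{2}/(2)! × [f^{(1)}(11) − f^{(1)}(2)] = 1/12 × (-0.000204904 − (-0.187500)) = 0.0156079.
Partial sum through k=1: 0.199351.
k=2: B_{4}/(4)! × [f^{(3)}(11) − f^{(3)}(2)] = −1/720 × (-3.38684e-05 − (-0.937500)) = -0.00130204.

S_2 ≈ 0.198049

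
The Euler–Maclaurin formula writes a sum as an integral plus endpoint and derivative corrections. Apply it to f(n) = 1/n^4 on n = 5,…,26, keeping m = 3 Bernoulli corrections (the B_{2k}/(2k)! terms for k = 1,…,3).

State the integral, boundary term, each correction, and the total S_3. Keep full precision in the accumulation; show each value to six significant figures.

The integral term ∫_5^26 1/x^4 dx = 0.00264770.
Boundary: ½(f(5) + f(26)) = ½(0.00160000 + 2.18830e-06) = 0.000801094.
Integral + boundary = 0.00344880.
Order-1 term: 1/12 · (-3.36661e-07 − (-0.00128000)) = 0.000106639.
After k=1: 0.00355543.
Order-2 term: −1/720 · (-1.49406e-08 − (-0.00153600)) = -2.13331e-06.
After k=2: 0.00355330.
Order-3 term: 1/30240 · (-1.23768e-09 − (-0.00344064)) = 1.13778e-07.

S_3 ≈ 0.00355341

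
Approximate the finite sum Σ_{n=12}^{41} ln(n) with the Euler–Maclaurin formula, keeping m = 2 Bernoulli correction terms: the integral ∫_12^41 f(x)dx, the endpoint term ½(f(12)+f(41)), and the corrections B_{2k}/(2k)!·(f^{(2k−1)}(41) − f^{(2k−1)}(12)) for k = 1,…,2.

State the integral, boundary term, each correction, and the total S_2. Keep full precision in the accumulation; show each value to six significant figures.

S_2 ≈ 96.5319

∫_12^41 ln(x) dx evaluates to 93.4376.
½[f(12) + f(41)] = ½[2.48491 + 3.71357] = 3.09924.
Running total after boundary: 96.5368.
Correction k=1: B_{2}/2! · (f^{(1)}(41) − f^{(1)}(12)) = 1/12 · (0.0243902 − 0.0833333) = -0.00491192.
Running total after k=1: 96.5319.
Correction k=2: B_{4}/4! · (f^{(3)}(41) − f^{(3)}(12)) = −1/720 · (2.90187e-05 − 0.00115741) = 1.56721e-06.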